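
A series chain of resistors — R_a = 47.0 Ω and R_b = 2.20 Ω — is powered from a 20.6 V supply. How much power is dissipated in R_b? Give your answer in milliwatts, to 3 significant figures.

Every series element carries the same I. Get I from the total resistance, then P = I² × R_b.
R_total = 47.0 + 2.20 = 49.20 Ω
I = V / R_total = 20.6 / 49.20 = 0.4187 A
P_R_b = I² × R_b = (0.4187)² × 2.20 = 0.3857 W

386 mW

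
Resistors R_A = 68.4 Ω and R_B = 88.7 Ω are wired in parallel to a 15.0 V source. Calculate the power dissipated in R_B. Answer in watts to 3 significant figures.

2.54 W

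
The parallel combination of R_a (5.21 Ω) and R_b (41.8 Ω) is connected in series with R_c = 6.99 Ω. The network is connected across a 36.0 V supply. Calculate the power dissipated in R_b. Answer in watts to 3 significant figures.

Combine R_a and R_b into their parallel equivalent first, reducing the network to two series resistors.
R_p = (5.21×41.8)/(5.21+41.8) = 4.633 Ω
R_total = R_p + 6.99 = 4.633 + 6.99 = 11.62 Ω
I = V / R_total = 36.0 / 11.62 = 3.097 A
Voltage across the parallel pair: V_p = I × R_p = 3.097 × 4.633 = 14.35 V
R_b sits across V_p; its power is V_p²/R.
P_R_b = (14.35)² / 41.8 = 4.926 W

4.93 W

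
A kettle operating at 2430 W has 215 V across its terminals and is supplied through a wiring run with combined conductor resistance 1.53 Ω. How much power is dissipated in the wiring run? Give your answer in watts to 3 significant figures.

195 W

The wiring run is a series resistance carrying the load current; its dissipation is I²R_line.
I = P / V = 2430 / 215 = 11.30 A through the wiring run.
P_line = I² R_line = (11.30)² × 1.53 = 195.4 W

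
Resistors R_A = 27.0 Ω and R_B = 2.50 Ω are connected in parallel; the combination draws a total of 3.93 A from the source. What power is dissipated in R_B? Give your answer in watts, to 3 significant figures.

The branches share the same voltage, but only the total current is given — find V from the equivalent resistance first.
1/R_eq = 1/27.0 + 1/2.50 ⇒ R_eq = 2.288 Ω
V = I_total × R_eq = 3.930 × 2.288 = 8.992 V
P_R_B = V² / R_B = (8.992)² / 2.50 = 32.35 W

32.3 W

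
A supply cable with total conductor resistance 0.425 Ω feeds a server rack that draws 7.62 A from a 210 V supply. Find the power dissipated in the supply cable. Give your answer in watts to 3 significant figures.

24.7 W

The supply cable is a series resistance carrying the load current; its dissipation is I²R_line.
The supply cable carries the full 7.62 A.
P_line = I² R_line = (7.620)² × 0.425 = 24.68 W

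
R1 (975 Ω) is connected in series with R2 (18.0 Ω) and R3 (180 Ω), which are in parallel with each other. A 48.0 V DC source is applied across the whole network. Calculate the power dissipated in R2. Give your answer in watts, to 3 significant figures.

Reduce the parallel pair to R_p first; the network is then a simple series string.
R_p = (18.0×180)/(18.0+180) = 16.36 Ω
R_total = 975 + 16.36 = 991.4 Ω
I = V / R_total = 48.0 / 991.4 = 0.04842 A
Voltage across the parallel pair: V_p = I × R_p = 0.04842 × 16.36 = 0.7923 V
R2 is across V_p, so use P = V²/R for that branch.
P_R2 = (0.7923)² / 18.0 = 0.03487 W

0.0349 W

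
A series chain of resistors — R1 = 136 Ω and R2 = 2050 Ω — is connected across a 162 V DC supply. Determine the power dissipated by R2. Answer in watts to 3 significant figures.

11.3 W

Every series element carries the same I. Get I from the total resistance, then P = I² × R2.
R_total = 136 + 2050 = 2186 Ω
I = V / R_total = 162 / 2186 = 0.07411 A
P_R2 = I² × R2 = (0.07411)² × 2050 = 11.26 W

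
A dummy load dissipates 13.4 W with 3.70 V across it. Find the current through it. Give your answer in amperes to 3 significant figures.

3.62 A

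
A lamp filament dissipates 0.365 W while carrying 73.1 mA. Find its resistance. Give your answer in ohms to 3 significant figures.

Rearranging the power relation for the two known quantities gives R = P / I².
R = 0.365 / (0.07310)² = 68.31 Ω

68.3 Ω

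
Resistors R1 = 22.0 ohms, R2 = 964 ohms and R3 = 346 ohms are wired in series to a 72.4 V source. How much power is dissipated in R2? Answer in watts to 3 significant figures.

2.85 W

Since the resistors are in series they all carry the loop current I = V/R_total; the power in any one is I²R.
R_total = 22.0 + 964 + 346 = 1332 Ω
I = V / R_total = 72.4 / 1332 = 0.05435 A
P_R2 = I² × R2 = (0.05435)² × 964 = 2.848 W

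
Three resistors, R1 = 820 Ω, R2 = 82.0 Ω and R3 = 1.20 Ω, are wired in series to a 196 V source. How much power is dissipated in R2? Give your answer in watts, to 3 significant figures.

3.86 W

In a series string the same current flows through every resistor — find that current, then P = I²R for the one we want.
R_total = 820 + 82.0 + 1.20 = 903.2 Ω
I = V / R_total = 196 / 903.2 = 0.2170 A
P_R2 = I² × R2 = (0.2170)² × 82.0 = 3.862 W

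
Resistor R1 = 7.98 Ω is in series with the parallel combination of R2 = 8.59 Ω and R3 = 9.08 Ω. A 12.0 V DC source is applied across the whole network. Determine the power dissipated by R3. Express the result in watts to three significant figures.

Replace R2 and R3 with their parallel equivalent so the circuit becomes R1 in series with R_p.
R_p = (8.59×9.08)/(8.59+9.08) = 4.414 Ω
R_total = 7.98 + 4.414 = 12.39 Ω
I = V / R_total = 12.0 / 12.39 = 0.9682 A
Voltage across the parallel pair: V_p = I × R_p = 0.9682 × 4.414 = 4.274 V
R3 is across V_p, so use P = V²/R for that branch.
P_R3 = (4.274)² / 9.08 = 2.012 W

2.01 W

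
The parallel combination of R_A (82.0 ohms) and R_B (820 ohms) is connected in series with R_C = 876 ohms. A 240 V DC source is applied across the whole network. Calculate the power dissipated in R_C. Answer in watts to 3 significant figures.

First find R_p for the parallel pair, then treat R_p + R_C as a series loop.
R_p = (82.0×820)/(82.0+820) = 74.55 Ω
R_total = R_p + 876 = 74.55 + 876 = 950.5 Ω
I = V / R_total = 240 / 950.5 = 0.2525 A
All the supply current flows through R_C; use P = I²R_C.
P_R_C = (0.2525)² × 876 = 55.84 W

55.8 W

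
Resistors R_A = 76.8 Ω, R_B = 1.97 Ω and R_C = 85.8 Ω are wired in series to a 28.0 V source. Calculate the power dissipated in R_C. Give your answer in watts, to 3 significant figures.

2.48 W

Every series element carries the same I. Get I from the total resistance, then P = I² × R_C.
R_total = 76.8 + 1.97 + 85.8 = 164.6 Ω
I = V / R_total = 28.0 / 164.6 = 0.1701 A
P_R_C = I² × R_C = (0.1701)² × 85.8 = 2.484 W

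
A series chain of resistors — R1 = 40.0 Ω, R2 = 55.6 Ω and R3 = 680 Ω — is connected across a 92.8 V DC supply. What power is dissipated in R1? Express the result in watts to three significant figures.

0.573 W

Every series element carries the same I. Get I from the total resistance, then P = I² × R1.
R_total = 40.0 + 55.6 + 680 = 775.6 Ω
I = V / R_total = 92.8 / 775.6 = 0.1196 A
P_R1 = I² × R1 = (0.1196)² × 40.0 = 0.5726 W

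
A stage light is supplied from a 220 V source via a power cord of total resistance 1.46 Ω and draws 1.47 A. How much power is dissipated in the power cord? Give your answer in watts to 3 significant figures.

3.15 W

The power cord is a series resistance carrying the load current; its dissipation is I²R_line.
The power cord carries the full 1.47 A.
P_line = I² R_line = (1.470)² × 1.46 = 3.155 W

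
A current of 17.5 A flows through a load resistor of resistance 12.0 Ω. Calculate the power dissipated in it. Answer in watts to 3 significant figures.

3680 W

The current through and the resistance of the element are both given; use P = I²R.
P = (17.50 A)² × 12.0 Ω = 3675 W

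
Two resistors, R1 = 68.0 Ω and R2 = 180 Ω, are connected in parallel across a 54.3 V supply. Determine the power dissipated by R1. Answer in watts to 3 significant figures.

43.4 W

R1 sits directly across the source, so P = V²/R with V = 54.3 V.
P_R1 = V² / R1 = (54.3)² / 68.0 Ω = 43.36 W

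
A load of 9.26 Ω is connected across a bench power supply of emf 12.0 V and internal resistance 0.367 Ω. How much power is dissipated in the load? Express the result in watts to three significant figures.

14.4 W

Find the circuit current first, then P = I²R for the load (series elements share I).
I = ε / (r + R) = 12.0 / (0.367 + 9.26) = 1.246 A
P_load = I² R = (1.246)² × 9.26 = 14.39 W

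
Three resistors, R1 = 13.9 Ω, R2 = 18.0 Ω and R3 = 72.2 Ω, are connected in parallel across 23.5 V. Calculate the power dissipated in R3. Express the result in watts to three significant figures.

7.65 W

Parallel branches share the same voltage; P = V²/R gives the branch power in one step.
P_R3 = V² / R3 = (23.5)² / 72.2 Ω = 7.649 W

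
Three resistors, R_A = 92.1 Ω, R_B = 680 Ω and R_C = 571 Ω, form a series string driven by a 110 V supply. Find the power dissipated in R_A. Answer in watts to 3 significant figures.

0.618 W

In a series string the same current flows through every resistor — find that current, then P = I²R for the one we want.
R_total = 92.1 + 680 + 571 = 1343 Ω
I = V / R_total = 110 / 1343 = 0.08190 A
P_R_A = I² × R_A = (0.08190)² × 92.1 = 0.6178 W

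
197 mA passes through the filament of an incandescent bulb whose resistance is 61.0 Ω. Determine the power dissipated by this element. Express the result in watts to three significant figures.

2.37 W

Knowing I and R, the power is just I²R — no need to find V first.
P = (0.1970 A)² × 61.0 Ω = 2.367 W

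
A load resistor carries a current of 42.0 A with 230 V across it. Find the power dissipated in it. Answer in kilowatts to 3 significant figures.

9.66 kW

V and I are known directly — P = V I, no intermediate step needed.
P = 230 V × 42.00 A = 9660 W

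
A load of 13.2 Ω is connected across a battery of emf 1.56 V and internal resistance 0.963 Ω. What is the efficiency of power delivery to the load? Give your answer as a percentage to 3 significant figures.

Both r and R carry the same current, so the power split is just the resistance split: η = R/(R+r).
η = R / (R + r) = 13.2 / (13.2 + 0.963) = 0.9320

93.2 %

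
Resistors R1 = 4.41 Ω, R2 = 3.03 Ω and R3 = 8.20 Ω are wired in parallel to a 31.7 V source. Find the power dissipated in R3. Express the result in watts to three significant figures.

The supply voltage appears across each parallel branch — just use P = V²/R3.
P_R3 = V² / R3 = (31.7)² / 8.20 Ω = 122.5 W

123 W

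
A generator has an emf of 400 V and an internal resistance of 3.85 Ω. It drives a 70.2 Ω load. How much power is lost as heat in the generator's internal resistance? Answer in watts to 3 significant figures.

r is in series with the load, so it carries the full circuit current — the loss in it is I²r.
I = ε / (r + R) = 400 / (3.85 + 70.2) = 5.402 A
P_int = I² r = (5.402)² × 3.85 = 112.3 W

112 W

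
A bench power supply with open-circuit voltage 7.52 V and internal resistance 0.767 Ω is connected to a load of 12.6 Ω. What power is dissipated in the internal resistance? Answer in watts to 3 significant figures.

The source's internal resistance is just another series element carrying I; its dissipation is I²r.
I = ε / (r + R) = 7.52 / (0.767 + 12.6) = 0.5626 A
P_int = I² r = (0.5626)² × 0.767 = 0.2428 W

0.243 W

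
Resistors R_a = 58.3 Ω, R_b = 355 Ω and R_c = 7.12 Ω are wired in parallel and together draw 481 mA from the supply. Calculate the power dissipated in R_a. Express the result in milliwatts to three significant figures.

Parallel branches share V, not I — compute V via R_eq, then use V²/R for the target branch.
1/R_eq = 1/58.3 + 1/355 + 1/7.12 ⇒ R_eq = 6.234 Ω
V = I_total × R_eq = 0.4810 × 6.234 = 2.998 V
P_R_a = V² / R_a = (2.998)² / 58.3 = 0.1542 W

154 mW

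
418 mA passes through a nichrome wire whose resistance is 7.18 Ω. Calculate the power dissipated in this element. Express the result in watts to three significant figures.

1.25 W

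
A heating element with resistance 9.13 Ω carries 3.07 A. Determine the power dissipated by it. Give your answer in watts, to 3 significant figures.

86.0 W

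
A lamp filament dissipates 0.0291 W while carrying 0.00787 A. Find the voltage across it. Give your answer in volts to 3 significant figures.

Rearranging the power relation for the two known quantities gives V = P / I.
V = 0.0291 / 0.007870 = 3.698 V

3.70 V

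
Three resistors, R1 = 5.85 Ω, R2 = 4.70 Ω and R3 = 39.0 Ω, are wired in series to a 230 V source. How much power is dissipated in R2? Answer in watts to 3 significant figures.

101 W

Every series element carries the same I. Get I from the total resistance, then P = I² × R2.
R_total = 5.85 + 4.70 + 39.0 = 49.55 Ω
I = V / R_total = 230 / 49.55 = 4.642 A
P_R2 = I² × R2 = (4.642)² × 4.70 = 101.3 W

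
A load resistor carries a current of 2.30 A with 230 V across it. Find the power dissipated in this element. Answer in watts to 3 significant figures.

529 W

Since both terminal voltage and current are stated, P = V I gives the power in one step.
P = 230 V × 2.300 A = 529.0 W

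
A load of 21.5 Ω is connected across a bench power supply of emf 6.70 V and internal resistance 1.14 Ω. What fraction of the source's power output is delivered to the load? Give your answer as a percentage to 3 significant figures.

Both r and R carry the same current, so the power split is just the resistance split: η = R/(R+r).
η = R / (R + r) = 21.5 / (21.5 + 1.14) = 0.9496

95.0 %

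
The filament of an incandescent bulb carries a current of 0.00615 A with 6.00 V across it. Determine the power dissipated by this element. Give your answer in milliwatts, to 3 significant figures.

36.9 mW

V and I are known directly — P = V I, no intermediate step needed.
P = 6.00 V × 0.006150 A = 0.03690 W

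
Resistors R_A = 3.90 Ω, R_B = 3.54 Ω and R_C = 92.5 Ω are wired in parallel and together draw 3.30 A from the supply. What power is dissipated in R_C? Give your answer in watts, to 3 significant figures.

We need the common branch voltage; get it from I_total × R_eq, then P = V²/R for the branch.
1/R_eq = 1/3.90 + 1/3.54 + 1/92.5 ⇒ R_eq = 1.819 Ω
V = I_total × R_eq = 3.300 × 1.819 = 6.003 V
P_R_C = V² / R_C = (6.003)² / 92.5 = 0.3896 W

0.390 W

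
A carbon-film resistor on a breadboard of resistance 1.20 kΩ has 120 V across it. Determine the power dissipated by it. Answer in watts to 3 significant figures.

12.0 W

With V across and R both known, P = V²/R gives the dissipation directly.
P = (120 V)² / 1200 Ω = 12.00 W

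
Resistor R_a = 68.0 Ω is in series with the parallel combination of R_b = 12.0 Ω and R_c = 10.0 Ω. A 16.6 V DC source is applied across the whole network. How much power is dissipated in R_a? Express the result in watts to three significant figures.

First combine the parallel branches into one equivalent R_p, then R_a + R_p is a series pair.
R_p = (12.0×10.0)/(12.0+10.0) = 5.455 Ω
R_total = 68.0 + 5.455 = 73.45 Ω
I = V / R_total = 16.6 / 73.45 = 0.2260 A
R_a is in the main series path, so its power is I²R_a.
P_R_a = (0.2260)² × 68.0 = 3.473 W

3.47 W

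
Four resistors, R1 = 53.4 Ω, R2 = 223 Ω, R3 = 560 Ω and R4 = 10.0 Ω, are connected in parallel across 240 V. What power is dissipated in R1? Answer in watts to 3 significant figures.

1080 W

Every branch has 240 V across it, so for R1 the power is simply V²/R.
P_R1 = V² / R1 = (240)² / 53.4 Ω = 1079 W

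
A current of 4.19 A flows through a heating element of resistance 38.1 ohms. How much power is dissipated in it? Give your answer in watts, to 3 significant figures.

669 W

With I and R stated, P = I²R applies in one step.
P = (4.190 A)² × 38.1 Ω = 668.9 W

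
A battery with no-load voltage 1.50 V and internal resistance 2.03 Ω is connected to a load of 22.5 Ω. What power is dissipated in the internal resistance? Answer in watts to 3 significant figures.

The source's internal resistance is just another series element carrying I; its dissipation is I²r.
I = ε / (r + R) = 1.50 / (2.03 + 22.5) = 0.06115 A
P_int = I² r = (0.06115)² × 2.03 = 0.007591 W

0.00759 W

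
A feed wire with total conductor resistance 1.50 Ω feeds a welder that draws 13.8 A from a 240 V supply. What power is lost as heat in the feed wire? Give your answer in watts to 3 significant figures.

The feed wire is a series resistance carrying the load current; its dissipation is I²R_line.
The feed wire carries the full 13.8 A.
P_line = I² R_line = (13.80)² × 1.50 = 285.7 W

286 W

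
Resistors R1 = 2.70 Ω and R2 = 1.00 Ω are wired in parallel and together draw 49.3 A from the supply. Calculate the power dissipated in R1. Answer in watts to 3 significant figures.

479 W

Only the total current is stated, so first find the parallel equivalent to get the voltage across the combination.
1/R_eq = 1/2.70 + 1/1.00 ⇒ R_eq = 0.7297 Ω
V = I_total × R_eq = 49.30 × 0.7297 = 35.98 V
P_R1 = V² / R1 = (35.98)² / 2.70 = 479.4 W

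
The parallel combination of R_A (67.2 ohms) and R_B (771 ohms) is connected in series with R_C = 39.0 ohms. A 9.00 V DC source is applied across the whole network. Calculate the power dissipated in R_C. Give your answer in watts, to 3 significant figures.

Combine R_A and R_B into their parallel equivalent first, reducing the network to two series resistors.
R_p = (67.2×771)/(67.2+771) = 61.81 Ω
R_total = R_p + 39.0 = 61.81 + 39.0 = 100.8 Ω
I = V / R_total = 9.00 / 100.8 = 0.08927 A
All the supply current flows through R_C; use P = I²R_C.
P_R_C = (0.08927)² × 39.0 = 0.3108 W

0.311 W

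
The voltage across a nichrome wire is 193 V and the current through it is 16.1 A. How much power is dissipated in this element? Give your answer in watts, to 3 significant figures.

3110 W

Since both terminal voltage and current are stated, P = V I gives the power in one step.
P = 193 V × 16.10 A = 3107 W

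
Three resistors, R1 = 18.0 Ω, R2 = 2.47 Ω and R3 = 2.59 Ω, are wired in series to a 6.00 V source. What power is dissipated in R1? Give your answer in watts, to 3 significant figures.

Every series element carries the same I. Get I from the total resistance, then P = I² × R1.
R_total = 18.0 + 2.47 + 2.59 = 23.06 Ω
I = V / R_total = 6.00 / 23.06 = 0.2602 A
P_R1 = I² × R1 = (0.2602)² × 18.0 = 1.219 W

1.22 W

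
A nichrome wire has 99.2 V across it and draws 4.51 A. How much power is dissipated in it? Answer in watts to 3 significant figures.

447 W

Since both terminal voltage and current are stated, P = V I gives the power in one step.
P = 99.2 V × 4.510 A = 447.4 W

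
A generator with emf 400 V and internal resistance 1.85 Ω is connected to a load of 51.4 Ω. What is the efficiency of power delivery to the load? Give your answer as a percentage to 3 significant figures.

96.5 %

Both r and R carry the same current, so the power split is just the resistance split: η = R/(R+r).
η = R / (R + r) = 51.4 / (51.4 + 1.85) = 0.9653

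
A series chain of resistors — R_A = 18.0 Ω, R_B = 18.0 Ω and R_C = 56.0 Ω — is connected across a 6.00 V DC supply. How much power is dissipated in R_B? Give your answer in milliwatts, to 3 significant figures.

76.6 mW

In a series string the same current flows through every resistor — find that current, then P = I²R for the one we want.
R_total = 18.0 + 18.0 + 56.0 = 92.00 Ω
I = V / R_total = 6.00 / 92.00 = 0.06522 A
P_R_B = I² × R_B = (0.06522)² × 18.0 = 0.07656 W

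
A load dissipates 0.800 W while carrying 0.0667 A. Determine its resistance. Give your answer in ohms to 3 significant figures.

Rearranging the power relation for the two known quantities gives R = P / I².
R = 0.800 / (0.06670)² = 179.8 Ω

180 Ω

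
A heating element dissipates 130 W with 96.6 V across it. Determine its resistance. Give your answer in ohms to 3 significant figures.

71.8 Ω

From P = V I = I²R = V²/R, with the two given quantities we get R = V² / P.
R = (96.6)² / 130 = 71.78 Ω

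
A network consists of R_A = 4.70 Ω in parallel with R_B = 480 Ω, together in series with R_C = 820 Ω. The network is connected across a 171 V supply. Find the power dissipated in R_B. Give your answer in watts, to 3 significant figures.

First find R_p for the parallel pair, then treat R_p + R_C as a series loop.
R_p = (4.70×480)/(4.70+480) = 4.654 Ω
R_total = R_p + 820 = 4.654 + 820 = 824.7 Ω
I = V / R_total = 171 / 824.7 = 0.2074 A
Voltage across the parallel pair: V_p = I × R_p = 0.2074 × 4.654 = 0.9651 V
R_B has V_p across it, so P = V_p²/R_B.
P_R_B = (0.9651)² / 480 = 0.001941 W

0.00194 W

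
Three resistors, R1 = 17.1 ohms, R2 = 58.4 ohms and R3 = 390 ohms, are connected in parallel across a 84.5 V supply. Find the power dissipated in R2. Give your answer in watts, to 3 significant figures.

The supply voltage appears across each parallel branch — just use P = V²/R2.
P_R2 = V² / R2 = (84.5)² / 58.4 Ω = 122.3 W

122 W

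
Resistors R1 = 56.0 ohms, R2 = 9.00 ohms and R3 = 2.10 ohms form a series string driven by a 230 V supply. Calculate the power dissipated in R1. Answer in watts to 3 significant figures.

658 W

The current is common to all series resistors; compute it, then apply P = I²R for the target.
R_total = 56.0 + 9.00 + 2.10 = 67.10 Ω
I = V / R_total = 230 / 67.10 = 3.428 A
P_R1 = I² × R1 = (3.428)² × 56.0 = 658.0 W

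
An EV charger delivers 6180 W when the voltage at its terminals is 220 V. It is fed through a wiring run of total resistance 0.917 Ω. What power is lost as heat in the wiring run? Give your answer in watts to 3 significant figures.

Line loss is just I²R for the cable — we know both I and R_line directly.
I = P / V = 6180 / 220 = 28.09 A through the wiring run.
P_line = I² R_line = (28.09)² × 0.917 = 723.6 W

724 W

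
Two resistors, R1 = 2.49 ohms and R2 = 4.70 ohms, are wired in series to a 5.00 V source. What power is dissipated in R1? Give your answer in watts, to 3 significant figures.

1.20 W

In a series string the same current flows through every resistor — find that current, then P = I²R for the one we want.
R_total = 2.49 + 4.70 = 7.190 Ω
I = V / R_total = 5.00 / 7.190 = 0.6954 A
P_R1 = I² × R1 = (0.6954)² × 2.49 = 1.204 W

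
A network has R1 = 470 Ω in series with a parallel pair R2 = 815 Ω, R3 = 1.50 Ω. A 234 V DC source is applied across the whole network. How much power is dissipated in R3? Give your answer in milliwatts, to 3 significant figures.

368 mW

First combine the parallel branches into one equivalent R_p, then R1 + R_p is a series pair.
R_p = (815×1.50)/(815+1.50) = 1.497 Ω
R_total = 470 + 1.497 = 471.5 Ω
I = V / R_total = 234 / 471.5 = 0.4963 A
Voltage across the parallel pair: V_p = I × R_p = 0.4963 × 1.497 = 0.7431 V
With V_p across R3, its power is V_p²/R3.
P_R3 = (0.7431)² / 1.50 = 0.3681 W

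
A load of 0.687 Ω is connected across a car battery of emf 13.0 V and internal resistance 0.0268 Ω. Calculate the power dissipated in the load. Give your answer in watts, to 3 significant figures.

228 W

Find the circuit current first, then P = I²R for the load (series elements share I).
I = ε / (r + R) = 13.0 / (0.0268 + 0.687) = 18.21 A
P_load = I² R = (18.21)² × 0.687 = 227.9 W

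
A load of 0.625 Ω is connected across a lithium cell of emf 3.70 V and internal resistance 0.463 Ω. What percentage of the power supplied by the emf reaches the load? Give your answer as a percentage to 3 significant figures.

57.4 %

The source delivers εI, of which I²R reaches the load and I²r is lost; since I is common, η = R/(R+r).
η = R / (R + r) = 0.625 / (0.625 + 0.463) = 0.5744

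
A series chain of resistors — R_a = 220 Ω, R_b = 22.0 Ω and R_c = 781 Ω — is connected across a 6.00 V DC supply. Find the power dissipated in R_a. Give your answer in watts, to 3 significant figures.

0.00757 W

Every series element carries the same I. Get I from the total resistance, then P = I² × R_a.
R_total = 220 + 22.0 + 781 = 1023 Ω
I = V / R_total = 6.00 / 1023 = 0.005865 A
P_R_a = I² × R_a = (0.005865)² × 220 = 0.007568 W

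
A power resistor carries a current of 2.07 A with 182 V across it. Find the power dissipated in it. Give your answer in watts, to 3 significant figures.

377 W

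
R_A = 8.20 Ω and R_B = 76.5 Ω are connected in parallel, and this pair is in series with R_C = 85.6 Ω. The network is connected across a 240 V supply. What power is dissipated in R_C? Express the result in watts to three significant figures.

570 W

Reduce the parallel combination to a single R_p; the circuit then becomes R_p in series with the remaining resistor.
R_p = (8.20×76.5)/(8.20+76.5) = 7.406 Ω
R_total = R_p + 85.6 = 7.406 + 85.6 = 93.01 Ω
I = V / R_total = 240 / 93.01 = 2.580 A
R_C carries the full series current, so P = I²R.
P_R_C = (2.580)² × 85.6 = 570.0 W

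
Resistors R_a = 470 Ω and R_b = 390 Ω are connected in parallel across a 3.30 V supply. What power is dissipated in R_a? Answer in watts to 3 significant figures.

Each parallel branch sees the full supply voltage, so P = V²/R applies directly to the target branch.
P_R_a = V² / R_a = (3.30)² / 470 Ω = 0.02317 W

0.0232 W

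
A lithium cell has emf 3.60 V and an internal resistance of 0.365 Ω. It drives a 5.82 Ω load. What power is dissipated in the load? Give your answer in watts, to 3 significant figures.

1.97 W

With r and R in series, I = ε/(r+R); the load dissipates I²R.
I = ε / (r + R) = 3.60 / (0.365 + 5.82) = 0.5821 A
P_load = I² R = (0.5821)² × 5.82 = 1.972 W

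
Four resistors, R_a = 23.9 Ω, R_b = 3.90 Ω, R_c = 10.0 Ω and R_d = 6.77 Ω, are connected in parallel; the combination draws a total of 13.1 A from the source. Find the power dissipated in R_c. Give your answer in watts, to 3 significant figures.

57.6 W

We need the common branch voltage; get it from I_total × R_eq, then P = V²/R for the branch.
1/R_eq = 1/23.9 + 1/3.90 + 1/10.0 + 1/6.77 ⇒ R_eq = 1.832 Ω
V = I_total × R_eq = 13.10 × 1.832 = 23.99 V
P_R_c = V² / R_c = (23.99)² / 10.0 = 57.57 W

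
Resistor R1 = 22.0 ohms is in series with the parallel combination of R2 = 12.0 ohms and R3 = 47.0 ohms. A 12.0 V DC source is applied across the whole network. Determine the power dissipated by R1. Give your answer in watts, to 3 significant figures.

3.18 W

First combine the parallel branches into one equivalent R_p, then R1 + R_p is a series pair.
R_p = (12.0×47.0)/(12.0+47.0) = 9.559 Ω
R_total = 22.0 + 9.559 = 31.56 Ω
I = V / R_total = 12.0 / 31.56 = 0.3802 A
R1 carries the full series current, so P = I²R.
P_R1 = (0.3802)² × 22.0 = 3.181 W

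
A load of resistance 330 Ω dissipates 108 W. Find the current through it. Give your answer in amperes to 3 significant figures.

0.572 A

Rearranging the power relation for the two known quantities gives I = √(P / R).
I = √(108 / 330) = 0.5721 A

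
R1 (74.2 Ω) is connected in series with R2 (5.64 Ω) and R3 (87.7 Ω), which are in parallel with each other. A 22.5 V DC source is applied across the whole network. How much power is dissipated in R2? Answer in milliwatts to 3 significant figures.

399 mW

Reduce the parallel pair to R_p first; the network is then a simple series string.
R_p = (5.64×87.7)/(5.64+87.7) = 5.299 Ω
R_total = 74.2 + 5.299 = 79.50 Ω
I = V / R_total = 22.5 / 79.50 = 0.2830 A
Voltage across the parallel pair: V_p = I × R_p = 0.2830 × 5.299 = 1.500 V
R2 is across V_p, so use P = V²/R for that branch.
P_R2 = (1.500)² / 5.64 = 0.3988 W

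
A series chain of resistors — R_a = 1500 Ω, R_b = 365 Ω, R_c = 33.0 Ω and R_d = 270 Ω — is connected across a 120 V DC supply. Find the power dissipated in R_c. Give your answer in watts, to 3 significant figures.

0.101 W

The current is common to all series resistors; compute it, then apply P = I²R for the target.
R_total = 1500 + 365 + 33.0 + 270 = 2168 Ω
I = V / R_total = 120 / 2168 = 0.05535 A
P_R_c = I² × R_c = (0.05535)² × 33.0 = 0.1011 W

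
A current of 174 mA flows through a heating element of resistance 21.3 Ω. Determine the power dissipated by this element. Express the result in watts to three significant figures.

0.645 W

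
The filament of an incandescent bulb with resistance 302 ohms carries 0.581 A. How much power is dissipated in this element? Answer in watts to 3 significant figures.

102 W

Knowing I and R, the power is just I²R — no need to find V first.
P = (0.5810 A)² × 302 Ω = 101.9 W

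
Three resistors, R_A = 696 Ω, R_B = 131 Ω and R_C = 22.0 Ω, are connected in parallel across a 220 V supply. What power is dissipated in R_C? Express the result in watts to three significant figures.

Parallel branches share the same voltage; P = V²/R gives the branch power in one step.
P_R_C = V² / R_C = (220)² / 22.0 Ω = 2200 W

2200 W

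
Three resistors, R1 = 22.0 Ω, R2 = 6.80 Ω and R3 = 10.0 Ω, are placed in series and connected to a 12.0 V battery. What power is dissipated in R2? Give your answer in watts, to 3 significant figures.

Every series element carries the same I. Get I from the total resistance, then P = I² × R2.
R_total = 22.0 + 6.80 + 10.0 = 38.80 Ω
I = V / R_total = 12.0 / 38.80 = 0.3093 A
P_R2 = I² × R2 = (0.3093)² × 6.80 = 0.6504 W

0.650 W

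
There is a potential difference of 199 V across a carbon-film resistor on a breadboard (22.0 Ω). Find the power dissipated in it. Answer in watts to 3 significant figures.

1800 W

Voltage and resistance are given, so P = V²/R is the one-step route.
P = (199 V)² / 22.0 Ω = 1800 W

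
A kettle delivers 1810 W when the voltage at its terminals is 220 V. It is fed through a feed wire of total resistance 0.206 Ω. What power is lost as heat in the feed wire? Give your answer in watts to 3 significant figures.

13.9 W

Line loss is just I²R for the cable — we know both I and R_line directly.
I = P / V = 1810 / 220 = 8.227 A through the feed wire.
P_line = I² R_line = (8.227)² × 0.206 = 13.94 W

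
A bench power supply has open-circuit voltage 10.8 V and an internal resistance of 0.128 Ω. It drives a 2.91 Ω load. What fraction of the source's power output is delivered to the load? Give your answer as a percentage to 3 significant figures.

The source delivers εI, of which I²R reaches the load and I²r is lost; since I is common, η = R/(R+r).
η = R / (R + r) = 2.91 / (2.91 + 0.128) = 0.9579

95.8 %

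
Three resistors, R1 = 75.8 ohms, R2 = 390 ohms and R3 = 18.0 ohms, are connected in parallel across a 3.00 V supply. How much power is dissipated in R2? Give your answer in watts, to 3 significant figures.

0.0231 W

The supply voltage appears across each parallel branch — just use P = V²/R2.
P_R2 = V² / R2 = (3.00)² / 390 Ω = 0.02308 W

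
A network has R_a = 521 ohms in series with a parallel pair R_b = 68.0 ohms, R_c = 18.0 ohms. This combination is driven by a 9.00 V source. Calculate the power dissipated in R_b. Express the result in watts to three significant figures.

0.000842 W

Collapse R_b‖R_c to a single equivalent, reducing the network to two series elements.
R_p = (68.0×18.0)/(68.0+18.0) = 14.23 Ω
R_total = 521 + 14.23 = 535.2 Ω
I = V / R_total = 9.00 / 535.2 = 0.01682 A
Voltage across the parallel pair: V_p = I × R_p = 0.01682 × 14.23 = 0.2393 V
R_b is across V_p, so use P = V²/R for that branch.
P_R_b = (0.2393)² / 68.0 = 0.0008423 W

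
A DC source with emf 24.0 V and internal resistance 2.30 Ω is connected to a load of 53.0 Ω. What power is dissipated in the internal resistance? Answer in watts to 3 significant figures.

The source's internal resistance is just another series element carrying I; its dissipation is I²r.
I = ε / (r + R) = 24.0 / (2.30 + 53.0) = 0.4340 A
P_int = I² r = (0.4340)² × 2.30 = 0.4332 W

0.433 W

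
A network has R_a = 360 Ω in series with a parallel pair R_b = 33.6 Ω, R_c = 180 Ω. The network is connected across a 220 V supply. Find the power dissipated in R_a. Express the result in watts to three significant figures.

Reduce the parallel pair to R_p first; the network is then a simple series string.
R_p = (33.6×180)/(33.6+180) = 28.31 Ω
R_total = 360 + 28.31 = 388.3 Ω
I = V / R_total = 220 / 388.3 = 0.5666 A
All the current flows through R_a; use P = I²R.
P_R_a = (0.5666)² × 360 = 115.6 W

116 W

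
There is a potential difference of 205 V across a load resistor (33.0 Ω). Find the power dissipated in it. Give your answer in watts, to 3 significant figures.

1270 W

V and R are stated; P = V²/R avoids computing the current.
P = (205 V)² / 33.0 Ω = 1273 W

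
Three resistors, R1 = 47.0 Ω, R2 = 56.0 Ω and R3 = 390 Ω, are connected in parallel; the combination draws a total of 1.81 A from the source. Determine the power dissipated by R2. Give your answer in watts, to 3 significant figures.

33.6 W

We need the common branch voltage; get it from I_total × R_eq, then P = V²/R for the branch.
1/R_eq = 1/47.0 + 1/56.0 + 1/390 ⇒ R_eq = 23.98 Ω
V = I_total × R_eq = 1.810 × 23.98 = 43.41 V
P_R2 = V² / R2 = (43.41)² / 56.0 = 33.65 W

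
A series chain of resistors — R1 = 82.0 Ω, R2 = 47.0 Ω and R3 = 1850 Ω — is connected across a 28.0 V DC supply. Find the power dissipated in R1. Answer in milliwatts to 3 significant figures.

The current is common to all series resistors; compute it, then apply P = I²R for the target.
R_total = 82.0 + 47.0 + 1850 = 1979 Ω
I = V / R_total = 28.0 / 1979 = 0.01415 A
P_R1 = I² × R1 = (0.01415)² × 82.0 = 0.01641 W

16.4 mW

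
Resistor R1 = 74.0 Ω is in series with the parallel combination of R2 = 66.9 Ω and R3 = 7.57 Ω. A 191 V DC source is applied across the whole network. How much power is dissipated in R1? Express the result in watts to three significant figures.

Replace R2 and R3 with their parallel equivalent so the circuit becomes R1 in series with R_p.
R_p = (66.9×7.57)/(66.9+7.57) = 6.800 Ω
R_total = 74.0 + 6.800 = 80.80 Ω
I = V / R_total = 191 / 80.80 = 2.364 A
R1 carries the full series current, so P = I²R.
P_R1 = (2.364)² × 74.0 = 413.5 W

413 W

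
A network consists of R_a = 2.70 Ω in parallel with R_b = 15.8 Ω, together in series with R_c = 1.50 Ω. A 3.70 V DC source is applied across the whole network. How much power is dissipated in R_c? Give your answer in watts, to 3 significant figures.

Collapse the R_a‖R_b pair into one equivalent R_p; then R_p and R_c form a series string.
R_p = (2.70×15.8)/(2.70+15.8) = 2.306 Ω
R_total = R_p + 1.50 = 2.306 + 1.50 = 3.806 Ω
I = V / R_total = 3.70 / 3.806 = 0.9722 A
R_c carries the full series current, so P = I²R.
P_R_c = (0.9722)² × 1.50 = 1.418 W

1.42 W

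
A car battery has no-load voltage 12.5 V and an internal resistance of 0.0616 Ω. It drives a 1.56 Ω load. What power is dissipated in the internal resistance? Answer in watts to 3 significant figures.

Internal loss is I²r, with I set by the total series resistance r+R.
I = ε / (r + R) = 12.5 / (0.0616 + 1.56) = 7.708 A
P_int = I² r = (7.708)² × 0.0616 = 3.660 W

3.66 W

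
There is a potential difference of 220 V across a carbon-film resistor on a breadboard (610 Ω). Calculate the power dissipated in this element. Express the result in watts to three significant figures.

We know the drop across the element and its resistance — P = V²/R, one step.
P = (220 V)² / 610 Ω = 79.34 W

79.3 W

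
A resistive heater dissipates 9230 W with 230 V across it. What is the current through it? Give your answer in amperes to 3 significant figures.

From P = V I = I²R = V²/R, with the two given quantities we get I = P / V.
I = 9230 / 230 = 40.13 A

40.1 A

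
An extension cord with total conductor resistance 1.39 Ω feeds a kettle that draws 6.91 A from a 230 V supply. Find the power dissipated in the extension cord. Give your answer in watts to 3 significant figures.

The extension cord and load are in series, so the same current flows in both; the loss is I²R_line.
The extension cord carries the full 6.91 A.
P_line = I² R_line = (6.910)² × 1.39 = 66.37 W

66.4 W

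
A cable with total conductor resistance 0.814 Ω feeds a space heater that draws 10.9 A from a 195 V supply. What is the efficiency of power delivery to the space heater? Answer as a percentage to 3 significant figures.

95.4 %

The cable carries the full 10.9 A.
P_line = I² R_line = (10.90)² × 0.814 = 96.71 W
P_source = V I = 195 × 10.90 = 2126 W; P_load = 2029 W
η = P_load / P_source = 2029 / 2126 = 0.9545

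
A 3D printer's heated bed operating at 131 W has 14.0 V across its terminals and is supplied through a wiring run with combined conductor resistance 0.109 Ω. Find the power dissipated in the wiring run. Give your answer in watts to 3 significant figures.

9.54 W

The wiring run and load are in series, so the same current flows in both; the loss is I²R_line.
I = P / V = 131 / 14.0 = 9.357 A through the wiring run.
P_line = I² R_line = (9.357)² × 0.109 = 9.544 W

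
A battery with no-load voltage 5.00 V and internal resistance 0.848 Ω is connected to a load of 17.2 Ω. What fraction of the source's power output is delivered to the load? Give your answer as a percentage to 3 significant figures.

η = P_load/(P_load+P_int) = I²R/(I²R+I²r) = R/(R+r) — the I² cancels for series elements.
η = R / (R + r) = 17.2 / (17.2 + 0.848) = 0.9530

95.3 %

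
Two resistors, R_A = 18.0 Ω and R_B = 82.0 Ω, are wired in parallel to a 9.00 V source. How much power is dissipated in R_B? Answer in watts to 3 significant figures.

Parallel branches share the same voltage; P = V²/R gives the branch power in one step.
P_R_B = V² / R_B = (9.00)² / 82.0 Ω = 0.9878 W

0.988 W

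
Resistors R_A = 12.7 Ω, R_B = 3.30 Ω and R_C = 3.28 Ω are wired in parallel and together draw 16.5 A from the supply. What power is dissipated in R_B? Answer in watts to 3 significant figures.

175 W

The branches share the same voltage, but only the total current is given — find V from the equivalent resistance first.
1/R_eq = 1/12.7 + 1/3.30 + 1/3.28 ⇒ R_eq = 1.456 Ω
V = I_total × R_eq = 16.50 × 1.456 = 24.03 V
P_R_B = V² / R_B = (24.03)² / 3.30 = 175.0 W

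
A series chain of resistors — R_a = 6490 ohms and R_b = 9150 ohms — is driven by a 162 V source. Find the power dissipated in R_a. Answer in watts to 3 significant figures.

0.696 W

In a series string the same current flows through every resistor — find that current, then P = I²R for the one we want.
R_total = 6490 + 9150 = 15640 Ω
I = V / R_total = 162 / 15640 = 0.01036 A
P_R_a = I² × R_a = (0.01036)² × 6490 = 0.6963 W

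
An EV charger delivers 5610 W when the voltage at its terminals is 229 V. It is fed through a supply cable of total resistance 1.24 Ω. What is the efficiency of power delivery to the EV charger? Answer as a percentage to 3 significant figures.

I = P / V = 5610 / 229 = 24.50 A through the supply cable.
P_line = I² R_line = (24.50)² × 1.24 = 744.2 W
P_source = P_load + P_line = 5610 + 744.2 = 6354 W
η = P_load / P_source = 5610 / 6354 = 0.8829

88.3 %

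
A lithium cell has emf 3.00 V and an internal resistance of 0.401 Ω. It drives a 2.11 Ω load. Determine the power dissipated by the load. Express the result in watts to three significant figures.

Load and internal resistance form a series loop — compute the loop current, then the load power via I²R.
I = ε / (r + R) = 3.00 / (0.401 + 2.11) = 1.195 A
P_load = I² R = (1.195)² × 2.11 = 3.012 W

3.01 W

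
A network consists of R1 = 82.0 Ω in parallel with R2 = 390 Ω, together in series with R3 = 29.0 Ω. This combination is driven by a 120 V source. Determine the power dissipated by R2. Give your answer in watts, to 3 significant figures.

First find R_p for the parallel pair, then treat R_p + R3 as a series loop.
R_p = (82.0×390)/(82.0+390) = 67.75 Ω
R_total = R_p + 29.0 = 67.75 + 29.0 = 96.75 Ω
I = V / R_total = 120 / 96.75 = 1.240 A
Voltage across the parallel pair: V_p = I × R_p = 1.240 × 67.75 = 84.03 V
Use P = V²/R for R2 with V = V_p.
P_R2 = (84.03)² / 390 = 18.11 W

18.1 W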